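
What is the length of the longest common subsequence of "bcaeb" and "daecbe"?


LCS of "bcaeb" and "daecbe"
DP table:
           d    a    e    c    b    e
      0    0    0    0    0    0    0
  b   0    0    0    0    0    1    1
  c   0    0    0    0    1    1    1
  a   0    0    1    1    1    1    1
  e   0    0    1    2    2    2    2
  b   0    0    1    2    2    3    3
LCS length = dp[5][6] = 3

3


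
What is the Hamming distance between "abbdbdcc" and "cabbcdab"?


Comparing "abbdbdcc" and "cabbcdab" position by position:
  Position 0: 'a' vs 'c' => differ
  Position 1: 'b' vs 'a' => differ
  Position 2: 'b' vs 'b' => same
  Position 3: 'd' vs 'b' => differ
  Position 4: 'b' vs 'c' => differ
  Position 5: 'd' vs 'd' => same
  Position 6: 'c' vs 'a' => differ
  Position 7: 'c' vs 'b' => differ
Total differences (Hamming distance): 6

6


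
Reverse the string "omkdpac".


Input: omkdpac
Reading characters right to left:
  Position 6: 'c'
  Position 5: 'a'
  Position 4: 'p'
  Position 3: 'd'
  Position 2: 'k'
  Position 1: 'm'
  Position 0: 'o'
Reversed: capdkmo

capdkmo


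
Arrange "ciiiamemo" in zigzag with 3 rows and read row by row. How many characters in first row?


Zigzag "ciiiamemo" into 3 rows:
Placing characters:
  'c' => row 0
  'i' => row 1
  'i' => row 2
  'i' => row 1
  'a' => row 0
  'm' => row 1
  'e' => row 2
  'm' => row 1
  'o' => row 0
Rows:
  Row 0: "cao"
  Row 1: "iimm"
  Row 2: "ie"
First row length: 3

3


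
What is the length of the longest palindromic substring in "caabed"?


Input: "caabed"
Checking substrings for palindromes:
  [1:3] "aa" (len 2) => palindrome
Longest palindromic substring: "aa" with length 2

2


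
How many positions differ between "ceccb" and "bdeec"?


Comparing "ceccb" and "bdeec" position by position:
  Position 0: 'c' vs 'b' => DIFFER
  Position 1: 'e' vs 'd' => DIFFER
  Position 2: 'c' vs 'e' => DIFFER
  Position 3: 'c' vs 'e' => DIFFER
  Position 4: 'b' vs 'c' => DIFFER
Positions that differ: 5

5


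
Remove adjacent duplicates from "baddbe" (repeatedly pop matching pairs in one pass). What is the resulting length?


Input: baddbe
Stack-based adjacent duplicate removal:
  Read 'b': push. Stack: b
  Read 'a': push. Stack: ba
  Read 'd': push. Stack: bad
  Read 'd': matches stack top 'd' => pop. Stack: ba
  Read 'b': push. Stack: bab
  Read 'e': push. Stack: babe
Final stack: "babe" (length 4)

4


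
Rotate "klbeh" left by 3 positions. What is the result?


Input: "klbeh", rotate left by 3
First 3 characters: "klb"
Remaining characters: "eh"
Concatenate remaining + first: "eh" + "klb" = "ehklb"

ehklb


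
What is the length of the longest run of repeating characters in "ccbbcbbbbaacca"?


Input: "ccbbcbbbbaacca"
Scanning for longest run:
  Position 1 ('c'): continues run of 'c', length=2
  Position 2 ('b'): new char, reset run to 1
  Position 3 ('b'): continues run of 'b', length=2
  Position 4 ('c'): new char, reset run to 1
  Position 5 ('b'): new char, reset run to 1
  Position 6 ('b'): continues run of 'b', length=2
  Position 7 ('b'): continues run of 'b', length=3
  Position 8 ('b'): continues run of 'b', length=4
  Position 9 ('a'): new char, reset run to 1
  Position 10 ('a'): continues run of 'a', length=2
  Position 11 ('c'): new char, reset run to 1
  Position 12 ('c'): continues run of 'c', length=2
  Position 13 ('a'): new char, reset run to 1
Longest run: 'b' with length 4

4


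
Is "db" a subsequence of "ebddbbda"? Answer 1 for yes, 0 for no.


Check if "db" is a subsequence of "ebddbbda"
Greedy scan:
  Position 0 ('e'): no match needed
  Position 1 ('b'): no match needed
  Position 2 ('d'): matches sub[0] = 'd'
  Position 3 ('d'): no match needed
  Position 4 ('b'): matches sub[1] = 'b'
  Position 5 ('b'): no match needed
  Position 6 ('d'): no match needed
  Position 7 ('a'): no match needed
All 2 characters matched => is a subsequence

1


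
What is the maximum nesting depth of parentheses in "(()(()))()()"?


Input: "(()(()))()()"
Tracking depth:
  Position 0 '(': depth becomes 1
  Position 1 '(': depth becomes 2
  Position 2 ')': depth becomes 1
  Position 3 '(': depth becomes 2
  Position 4 '(': depth becomes 3
  Position 5 ')': depth becomes 2
  Position 6 ')': depth becomes 1
  Position 7 ')': depth becomes 0
  Position 8 '(': depth becomes 1
  Position 9 ')': depth becomes 0
  Position 10 '(': depth becomes 1
  Position 11 ')': depth becomes 0
Maximum depth reached: 3

3


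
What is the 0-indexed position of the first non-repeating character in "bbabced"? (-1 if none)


Input: bbabced
Character frequencies:
  'a': 1
  'b': 3
  'c': 1
  'd': 1
  'e': 1
Scanning left to right for freq == 1:
  Position 0 ('b'): freq=3, skip
  Position 1 ('b'): freq=3, skip
  Position 2 ('a'): unique! => answer = 2

2


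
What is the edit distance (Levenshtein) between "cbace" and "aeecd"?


Computing edit distance: "cbace" -> "aeecd"
DP table:
           a    e    e    c    d
      0    1    2    3    4    5
  c   1    1    2    3    3    4
  b   2    2    2    3    4    4
  a   3    2    3    3    4    5
  c   4    3    3    4    3    4
  e   5    4    3    3    4    4
Edit distance = dp[5][5] = 4

4


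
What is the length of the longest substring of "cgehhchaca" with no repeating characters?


Input: "cgehhchaca"
Sliding window (track last position of each char):
  Position 0 ('c'): window [0,0] length 1 -- new best
  Position 1 ('g'): window [0,1] length 2 -- new best
  Position 2 ('e'): window [0,2] length 3 -- new best
  Position 3 ('h'): window [0,3] length 4 -- new best
  Position 4 ('h'): repeat (last at 3), move window start to 4
  Position 4 ('h'): window [4,4] length 1
  Position 5 ('c'): window [4,5] length 2
  Position 6 ('h'): repeat (last at 4), move window start to 5
  Position 6 ('h'): window [5,6] length 2
  Position 7 ('a'): window [5,7] length 3
  Position 8 ('c'): repeat (last at 5), move window start to 6
  Position 8 ('c'): window [6,8] length 3
  Position 9 ('a'): repeat (last at 7), move window start to 8
  Position 9 ('a'): window [8,9] length 2
Longest substring with no repeats: "cgeh" with length 4

4


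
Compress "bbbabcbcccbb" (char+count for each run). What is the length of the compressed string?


Input: bbbabcbcccbb
Runs:
  'b' x 3 => "b3"
  'a' x 1 => "a1"
  'b' x 1 => "b1"
  'c' x 1 => "c1"
  'b' x 1 => "b1"
  'c' x 3 => "c3"
  'b' x 2 => "b2"
Compressed: "b3a1b1c1b1c3b2"
Compressed length: 14

14


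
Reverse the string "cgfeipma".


Input: cgfeipma
Reading characters right to left:
  Position 7: 'a'
  Position 6: 'm'
  Position 5: 'p'
  Position 4: 'i'
  Position 3: 'e'
  Position 2: 'f'
  Position 1: 'g'
  Position 0: 'c'
Reversed: ampiefgc

ampiefgc


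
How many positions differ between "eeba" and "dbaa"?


Comparing "eeba" and "dbaa" position by position:
  Position 0: 'e' vs 'd' => DIFFER
  Position 1: 'e' vs 'b' => DIFFER
  Position 2: 'b' vs 'a' => DIFFER
  Position 3: 'a' vs 'a' => same
Positions that differ: 3

3


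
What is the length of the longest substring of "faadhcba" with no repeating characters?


Input: "faadhcba"
Sliding window (track last position of each char):
  Position 0 ('f'): window [0,0] length 1 -- new best
  Position 1 ('a'): window [0,1] length 2 -- new best
  Position 2 ('a'): repeat (last at 1), move window start to 2
  Position 2 ('a'): window [2,2] length 1
  Position 3 ('d'): window [2,3] length 2
  Position 4 ('h'): window [2,4] length 3 -- new best
  Position 5 ('c'): window [2,5] length 4 -- new best
  Position 6 ('b'): window [2,6] length 5 -- new best
  Position 7 ('a'): repeat (last at 2), move window start to 3
  Position 7 ('a'): window [3,7] length 5
Longest substring with no repeats: "adhcb" with length 5

5


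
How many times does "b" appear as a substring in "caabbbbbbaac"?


Searching for "b" in "caabbbbbbaac"
Scanning each position:
  Position 0: "c" => no
  Position 1: "a" => no
  Position 2: "a" => no
  Position 3: "b" => MATCH
  Position 4: "b" => MATCH
  Position 5: "b" => MATCH
  Position 6: "b" => MATCH
  Position 7: "b" => MATCH
  Position 8: "b" => MATCH
  Position 9: "a" => no
  Position 10: "a" => no
  Position 11: "c" => no
Total occurrences: 6

6


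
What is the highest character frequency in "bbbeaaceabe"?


Input: bbbeaaceabe
Character counts:
  'a': 3
  'b': 4
  'c': 1
  'e': 3
Maximum frequency: 4

4


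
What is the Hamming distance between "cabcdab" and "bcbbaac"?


Comparing "cabcdab" and "bcbbaac" position by position:
  Position 0: 'c' vs 'b' => differ
  Position 1: 'a' vs 'c' => differ
  Position 2: 'b' vs 'b' => same
  Position 3: 'c' vs 'b' => differ
  Position 4: 'd' vs 'a' => differ
  Position 5: 'a' vs 'a' => same
  Position 6: 'b' vs 'c' => differ
Total differences (Hamming distance): 5

5


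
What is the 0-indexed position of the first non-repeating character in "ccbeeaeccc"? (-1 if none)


Input: ccbeeaeccc
Character frequencies:
  'a': 1
  'b': 1
  'c': 5
  'e': 3
Scanning left to right for freq == 1:
  Position 0 ('c'): freq=5, skip
  Position 1 ('c'): freq=5, skip
  Position 2 ('b'): unique! => answer = 2

2


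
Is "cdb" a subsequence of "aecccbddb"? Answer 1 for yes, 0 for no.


Check if "cdb" is a subsequence of "aecccbddb"
Greedy scan:
  Position 0 ('a'): no match needed
  Position 1 ('e'): no match needed
  Position 2 ('c'): matches sub[0] = 'c'
  Position 3 ('c'): no match needed
  Position 4 ('c'): no match needed
  Position 5 ('b'): no match needed
  Position 6 ('d'): matches sub[1] = 'd'
  Position 7 ('d'): no match needed
  Position 8 ('b'): matches sub[2] = 'b'
All 3 characters matched => is a subsequence

1


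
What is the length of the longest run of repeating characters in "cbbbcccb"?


Input: "cbbbcccb"
Scanning for longest run:
  Position 1 ('b'): new char, reset run to 1
  Position 2 ('b'): continues run of 'b', length=2
  Position 3 ('b'): continues run of 'b', length=3
  Position 4 ('c'): new char, reset run to 1
  Position 5 ('c'): continues run of 'c', length=2
  Position 6 ('c'): continues run of 'c', length=3
  Position 7 ('b'): new char, reset run to 1
Longest run: 'b' with length 3

3


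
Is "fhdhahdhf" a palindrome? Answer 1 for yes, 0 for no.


Input: fhdhahdhf
Reversed: fhdhahdhf
  Compare pos 0 ('f') with pos 8 ('f'): match
  Compare pos 1 ('h') with pos 7 ('h'): match
  Compare pos 2 ('d') with pos 6 ('d'): match
  Compare pos 3 ('h') with pos 5 ('h'): match
Result: palindrome

1


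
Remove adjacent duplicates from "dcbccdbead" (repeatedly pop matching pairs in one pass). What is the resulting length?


Input: dcbccdbead
Stack-based adjacent duplicate removal:
  Read 'd': push. Stack: d
  Read 'c': push. Stack: dc
  Read 'b': push. Stack: dcb
  Read 'c': push. Stack: dcbc
  Read 'c': matches stack top 'c' => pop. Stack: dcb
  Read 'd': push. Stack: dcbd
  Read 'b': push. Stack: dcbdb
  Read 'e': push. Stack: dcbdbe
  Read 'a': push. Stack: dcbdbea
  Read 'd': push. Stack: dcbdbead
Final stack: "dcbdbead" (length 8)

8


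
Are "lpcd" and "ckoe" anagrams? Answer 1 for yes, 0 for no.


Strings: "lpcd", "ckoe"
Sorted first:  cdlp
Sorted second: ceko
Differ at position 1: 'd' vs 'e' => not anagrams

0


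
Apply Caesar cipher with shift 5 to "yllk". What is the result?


Caesar cipher: shift "yllk" by 5
  'y' (pos 24) + 5 = pos 3 = 'd'
  'l' (pos 11) + 5 = pos 16 = 'q'
  'l' (pos 11) + 5 = pos 16 = 'q'
  'k' (pos 10) + 5 = pos 15 = 'p'
Result: dqqp

dqqp


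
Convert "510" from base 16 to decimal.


Input: "510" in base 16
Positional expansion:
  Digit '5' (value 5) x 16^2 = 1280
  Digit '1' (value 1) x 16^1 = 16
  Digit '0' (value 0) x 16^0 = 0
Sum = 1296

1296


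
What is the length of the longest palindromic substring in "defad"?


Input: "defad"
Checking substrings for palindromes:
  No multi-char palindromic substrings found
Longest palindromic substring: "d" with length 1

1


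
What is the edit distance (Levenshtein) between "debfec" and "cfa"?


Computing edit distance: "debfec" -> "cfa"
DP table:
           c    f    a
      0    1    2    3
  d   1    1    2    3
  e   2    2    2    3
  b   3    3    3    3
  f   4    4    3    4
  e   5    5    4    4
  c   6    5    5    5
Edit distance = dp[6][3] = 5

5


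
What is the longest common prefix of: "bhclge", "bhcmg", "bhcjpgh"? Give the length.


Words: bhclge, bhcmg, bhcjpgh
  Position 0: all 'b' => match
  Position 1: all 'h' => match
  Position 2: all 'c' => match
  Position 3: ('l', 'm', 'j') => mismatch, stop
LCP = "bhc" (length 3)

3


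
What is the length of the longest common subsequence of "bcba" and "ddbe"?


LCS of "bcba" and "ddbe"
DP table:
           d    d    b    e
      0    0    0    0    0
  b   0    0    0    1    1
  c   0    0    0    1    1
  b   0    0    0    1    1
  a   0    0    0    1    1
LCS length = dp[4][4] = 1

1


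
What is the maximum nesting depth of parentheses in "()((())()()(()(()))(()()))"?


Input: "()((())()()(()(()))(()()))"
Tracking depth:
  Position 0 '(': depth becomes 1
  Position 1 ')': depth becomes 0
  Position 2 '(': depth becomes 1
  Position 3 '(': depth becomes 2
  Position 4 '(': depth becomes 3
  Position 5 ')': depth becomes 2
  Position 6 ')': depth becomes 1
  Position 7 '(': depth becomes 2
  Position 8 ')': depth becomes 1
  Position 9 '(': depth becomes 2
  Position 10 ')': depth becomes 1
  Position 11 '(': depth becomes 2
  Position 12 '(': depth becomes 3
  Position 13 ')': depth becomes 2
  Position 14 '(': depth becomes 3
  Position 15 '(': depth becomes 4
  Position 16 ')': depth becomes 3
  Position 17 ')': depth becomes 2
  Position 18 ')': depth becomes 1
  Position 19 '(': depth becomes 2
  Position 20 '(': depth becomes 3
  Position 21 ')': depth becomes 2
  Position 22 '(': depth becomes 3
  Position 23 ')': depth becomes 2
  Position 24 ')': depth becomes 1
  Position 25 ')': depth becomes 0
Maximum depth reached: 4

4


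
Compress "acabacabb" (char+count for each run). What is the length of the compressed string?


Input: acabacabb
Runs:
  'a' x 1 => "a1"
  'c' x 1 => "c1"
  'a' x 1 => "a1"
  'b' x 1 => "b1"
  'a' x 1 => "a1"
  'c' x 1 => "c1"
  'a' x 1 => "a1"
  'b' x 2 => "b2"
Compressed: "a1c1a1b1a1c1a1b2"
Compressed length: 16

16


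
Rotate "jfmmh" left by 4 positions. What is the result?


Input: "jfmmh", rotate left by 4
First 4 characters: "jfmm"
Remaining characters: "h"
Concatenate remaining + first: "h" + "jfmm" = "hjfmm"

hjfmm


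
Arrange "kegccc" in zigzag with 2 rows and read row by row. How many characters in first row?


Zigzag "kegccc" into 2 rows:
Placing characters:
  'k' => row 0
  'e' => row 1
  'g' => row 0
  'c' => row 1
  'c' => row 0
  'c' => row 1
Rows:
  Row 0: "kgc"
  Row 1: "ecc"
First row length: 3

3


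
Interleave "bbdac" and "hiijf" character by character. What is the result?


Interleaving "bbdac" and "hiijf":
  Position 0: 'b' from first, 'h' from second => "bh"
  Position 1: 'b' from first, 'i' from second => "bi"
  Position 2: 'd' from first, 'i' from second => "di"
  Position 3: 'a' from first, 'j' from second => "aj"
  Position 4: 'c' from first, 'f' from second => "cf"
Result: bhbidiajcf

bhbidiajcf


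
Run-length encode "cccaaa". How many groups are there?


Input: cccaaa
Scanning for consecutive runs:
  Group 1: 'c' x 3 (positions 0-2)
  Group 2: 'a' x 3 (positions 3-5)
Total groups: 2

2


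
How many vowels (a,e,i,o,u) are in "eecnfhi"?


Input: eecnfhi
Checking each character:
  'e' at position 0: vowel (running total: 1)
  'e' at position 1: vowel (running total: 2)
  'c' at position 2: consonant
  'n' at position 3: consonant
  'f' at position 4: consonant
  'h' at position 5: consonant
  'i' at position 6: vowel (running total: 3)
Total vowels: 3

3


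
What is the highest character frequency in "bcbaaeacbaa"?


Input: bcbaaeacbaa
Character counts:
  'a': 5
  'b': 3
  'c': 2
  'e': 1
Maximum frequency: 5

5


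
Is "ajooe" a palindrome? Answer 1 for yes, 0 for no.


Input: ajooe
Reversed: eooja
  Compare pos 0 ('a') with pos 4 ('e'): MISMATCH
  Compare pos 1 ('j') with pos 3 ('o'): MISMATCH
Result: not a palindrome

0


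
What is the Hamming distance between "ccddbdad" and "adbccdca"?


Comparing "ccddbdad" and "adbccdca" position by position:
  Position 0: 'c' vs 'a' => differ
  Position 1: 'c' vs 'd' => differ
  Position 2: 'd' vs 'b' => differ
  Position 3: 'd' vs 'c' => differ
  Position 4: 'b' vs 'c' => differ
  Position 5: 'd' vs 'd' => same
  Position 6: 'a' vs 'c' => differ
  Position 7: 'd' vs 'a' => differ
Total differences (Hamming distance): 7

7


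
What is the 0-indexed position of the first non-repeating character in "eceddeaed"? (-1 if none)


Input: eceddeaed
Character frequencies:
  'a': 1
  'c': 1
  'd': 3
  'e': 4
Scanning left to right for freq == 1:
  Position 0 ('e'): freq=4, skip
  Position 1 ('c'): unique! => answer = 1

1


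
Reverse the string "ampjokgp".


Input: ampjokgp
Reading characters right to left:
  Position 7: 'p'
  Position 6: 'g'
  Position 5: 'k'
  Position 4: 'o'
  Position 3: 'j'
  Position 2: 'p'
  Position 1: 'm'
  Position 0: 'a'
Reversed: pgkojpma

pgkojpma


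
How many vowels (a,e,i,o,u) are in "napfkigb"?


Input: napfkigb
Checking each character:
  'n' at position 0: consonant
  'a' at position 1: vowel (running total: 1)
  'p' at position 2: consonant
  'f' at position 3: consonant
  'k' at position 4: consonant
  'i' at position 5: vowel (running total: 2)
  'g' at position 6: consonant
  'b' at position 7: consonant
Total vowels: 2

2


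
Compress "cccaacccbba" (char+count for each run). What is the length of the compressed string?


Input: cccaacccbba
Runs:
  'c' x 3 => "c3"
  'a' x 2 => "a2"
  'c' x 3 => "c3"
  'b' x 2 => "b2"
  'a' x 1 => "a1"
Compressed: "c3a2c3b2a1"
Compressed length: 10

10


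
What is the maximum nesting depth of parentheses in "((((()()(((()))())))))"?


Input: "((((()()(((()))())))))"
Tracking depth:
  Position 0 '(': depth becomes 1
  Position 1 '(': depth becomes 2
  Position 2 '(': depth becomes 3
  Position 3 '(': depth becomes 4
  Position 4 '(': depth becomes 5
  Position 5 ')': depth becomes 4
  Position 6 '(': depth becomes 5
  Position 7 ')': depth becomes 4
  Position 8 '(': depth becomes 5
  Position 9 '(': depth becomes 6
  Position 10 '(': depth becomes 7
  Position 11 '(': depth becomes 8
  Position 12 ')': depth becomes 7
  Position 13 ')': depth becomes 6
  Position 14 ')': depth becomes 5
  Position 15 '(': depth becomes 6
  Position 16 ')': depth becomes 5
  Position 17 ')': depth becomes 4
  Position 18 ')': depth becomes 3
  Position 19 ')': depth becomes 2
  Position 20 ')': depth becomes 1
  Position 21 ')': depth becomes 0
Maximum depth reached: 8

8


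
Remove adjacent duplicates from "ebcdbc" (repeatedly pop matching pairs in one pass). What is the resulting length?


Input: ebcdbc
Stack-based adjacent duplicate removal:
  Read 'e': push. Stack: e
  Read 'b': push. Stack: eb
  Read 'c': push. Stack: ebc
  Read 'd': push. Stack: ebcd
  Read 'b': push. Stack: ebcdb
  Read 'c': push. Stack: ebcdbc
Final stack: "ebcdbc" (length 6)

6


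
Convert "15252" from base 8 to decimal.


Input: "15252" in base 8
Positional expansion:
  Digit '1' (value 1) x 8^4 = 4096
  Digit '5' (value 5) x 8^3 = 2560
  Digit '2' (value 2) x 8^2 = 128
  Digit '5' (value 5) x 8^1 = 40
  Digit '2' (value 2) x 8^0 = 2
Sum = 6826

6826


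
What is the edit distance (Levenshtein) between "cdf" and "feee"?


Computing edit distance: "cdf" -> "feee"
DP table:
           f    e    e    e
      0    1    2    3    4
  c   1    1    2    3    4
  d   2    2    2    3    4
  f   3    2    3    3    4
Edit distance = dp[3][4] = 4

4


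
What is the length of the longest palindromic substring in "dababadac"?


Input: "dababadac"
Checking substrings for palindromes:
  [0:7] "dababad" (len 7) => palindrome
  [1:6] "ababa" (len 5) => palindrome
  [1:4] "aba" (len 3) => palindrome
  [2:5] "bab" (len 3) => palindrome
  [3:6] "aba" (len 3) => palindrome
  [5:8] "ada" (len 3) => palindrome
Longest palindromic substring: "dababad" with length 7

7


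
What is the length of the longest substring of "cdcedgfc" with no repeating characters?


Input: "cdcedgfc"
Sliding window (track last position of each char):
  Position 0 ('c'): window [0,0] length 1 -- new best
  Position 1 ('d'): window [0,1] length 2 -- new best
  Position 2 ('c'): repeat (last at 0), move window start to 1
  Position 2 ('c'): window [1,2] length 2
  Position 3 ('e'): window [1,3] length 3 -- new best
  Position 4 ('d'): repeat (last at 1), move window start to 2
  Position 4 ('d'): window [2,4] length 3
  Position 5 ('g'): window [2,5] length 4 -- new best
  Position 6 ('f'): window [2,6] length 5 -- new best
  Position 7 ('c'): repeat (last at 2), move window start to 3
  Position 7 ('c'): window [3,7] length 5
Longest substring with no repeats: "cedgf" with length 5

5


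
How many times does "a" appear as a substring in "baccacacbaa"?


Searching for "a" in "baccacacbaa"
Scanning each position:
  Position 0: "b" => no
  Position 1: "a" => MATCH
  Position 2: "c" => no
  Position 3: "c" => no
  Position 4: "a" => MATCH
  Position 5: "c" => no
  Position 6: "a" => MATCH
  Position 7: "c" => no
  Position 8: "b" => no
  Position 9: "a" => MATCH
  Position 10: "a" => MATCH
Total occurrences: 5

5


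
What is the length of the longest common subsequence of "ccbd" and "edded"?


LCS of "ccbd" and "edded"
DP table:
           e    d    d    e    d
      0    0    0    0    0    0
  c   0    0    0    0    0    0
  c   0    0    0    0    0    0
  b   0    0    0    0    0    0
  d   0    0    1    1    1    1
LCS length = dp[4][5] = 1

1


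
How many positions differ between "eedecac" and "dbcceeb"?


Comparing "eedecac" and "dbcceeb" position by position:
  Position 0: 'e' vs 'd' => DIFFER
  Position 1: 'e' vs 'b' => DIFFER
  Position 2: 'd' vs 'c' => DIFFER
  Position 3: 'e' vs 'c' => DIFFER
  Position 4: 'c' vs 'e' => DIFFER
  Position 5: 'a' vs 'e' => DIFFER
  Position 6: 'c' vs 'b' => DIFFER
Positions that differ: 7

7


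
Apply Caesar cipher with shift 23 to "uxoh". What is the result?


Caesar cipher: shift "uxoh" by 23
  'u' (pos 20) + 23 = pos 17 = 'r'
  'x' (pos 23) + 23 = pos 20 = 'u'
  'o' (pos 14) + 23 = pos 11 = 'l'
  'h' (pos 7) + 23 = pos 4 = 'e'
Result: rule

rule


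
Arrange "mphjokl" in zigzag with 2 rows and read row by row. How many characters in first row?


Zigzag "mphjokl" into 2 rows:
Placing characters:
  'm' => row 0
  'p' => row 1
  'h' => row 0
  'j' => row 1
  'o' => row 0
  'k' => row 1
  'l' => row 0
Rows:
  Row 0: "mhol"
  Row 1: "pjk"
First row length: 4

4


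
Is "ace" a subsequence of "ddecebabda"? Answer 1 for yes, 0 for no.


Check if "ace" is a subsequence of "ddecebabda"
Greedy scan:
  Position 0 ('d'): no match needed
  Position 1 ('d'): no match needed
  Position 2 ('e'): no match needed
  Position 3 ('c'): no match needed
  Position 4 ('e'): no match needed
  Position 5 ('b'): no match needed
  Position 6 ('a'): matches sub[0] = 'a'
  Position 7 ('b'): no match needed
  Position 8 ('d'): no match needed
  Position 9 ('a'): no match needed
Only matched 1/3 characters => not a subsequence

0


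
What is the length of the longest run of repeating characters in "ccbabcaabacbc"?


Input: "ccbabcaabacbc"
Scanning for longest run:
  Position 1 ('c'): continues run of 'c', length=2
  Position 2 ('b'): new char, reset run to 1
  Position 3 ('a'): new char, reset run to 1
  Position 4 ('b'): new char, reset run to 1
  Position 5 ('c'): new char, reset run to 1
  Position 6 ('a'): new char, reset run to 1
  Position 7 ('a'): continues run of 'a', length=2
  Position 8 ('b'): new char, reset run to 1
  Position 9 ('a'): new char, reset run to 1
  Position 10 ('c'): new char, reset run to 1
  Position 11 ('b'): new char, reset run to 1
  Position 12 ('c'): new char, reset run to 1
Longest run: 'c' with length 2

2


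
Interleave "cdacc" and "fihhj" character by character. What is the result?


Interleaving "cdacc" and "fihhj":
  Position 0: 'c' from first, 'f' from second => "cf"
  Position 1: 'd' from first, 'i' from second => "di"
  Position 2: 'a' from first, 'h' from second => "ah"
  Position 3: 'c' from first, 'h' from second => "ch"
  Position 4: 'c' from first, 'j' from second => "cj"
Result: cfdiahchcj

cfdiahchcj


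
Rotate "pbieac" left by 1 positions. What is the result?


Input: "pbieac", rotate left by 1
First 1 characters: "p"
Remaining characters: "bieac"
Concatenate remaining + first: "bieac" + "p" = "bieacp"

bieacp


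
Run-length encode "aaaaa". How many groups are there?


Input: aaaaa
Scanning for consecutive runs:
  Group 1: 'a' x 5 (positions 0-4)
Total groups: 1

1


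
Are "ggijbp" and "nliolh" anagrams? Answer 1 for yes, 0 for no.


Strings: "ggijbp", "nliolh"
Sorted first:  bggijp
Sorted second: hillno
Differ at position 0: 'b' vs 'h' => not anagrams

0


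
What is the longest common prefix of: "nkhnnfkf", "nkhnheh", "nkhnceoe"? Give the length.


Words: nkhnnfkf, nkhnheh, nkhnceoe
  Position 0: all 'n' => match
  Position 1: all 'k' => match
  Position 2: all 'h' => match
  Position 3: all 'n' => match
  Position 4: ('n', 'h', 'c') => mismatch, stop
LCP = "nkhn" (length 4)

4


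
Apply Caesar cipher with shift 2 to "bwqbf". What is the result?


Caesar cipher: shift "bwqbf" by 2
  'b' (pos 1) + 2 = pos 3 = 'd'
  'w' (pos 22) + 2 = pos 24 = 'y'
  'q' (pos 16) + 2 = pos 18 = 's'
  'b' (pos 1) + 2 = pos 3 = 'd'
  'f' (pos 5) + 2 = pos 7 = 'h'
Result: dysdh

dysdh


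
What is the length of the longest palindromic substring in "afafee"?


Input: "afafee"
Checking substrings for palindromes:
  [0:3] "afa" (len 3) => palindrome
  [1:4] "faf" (len 3) => palindrome
  [4:6] "ee" (len 2) => palindrome
Longest palindromic substring: "afa" with length 3

3


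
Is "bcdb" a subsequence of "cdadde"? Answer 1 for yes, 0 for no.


Check if "bcdb" is a subsequence of "cdadde"
Greedy scan:
  Position 0 ('c'): no match needed
  Position 1 ('d'): no match needed
  Position 2 ('a'): no match needed
  Position 3 ('d'): no match needed
  Position 4 ('d'): no match needed
  Position 5 ('e'): no match needed
Only matched 0/4 characters => not a subsequence

0


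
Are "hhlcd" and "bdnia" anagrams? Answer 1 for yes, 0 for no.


Strings: "hhlcd", "bdnia"
Sorted first:  cdhhl
Sorted second: abdin
Differ at position 0: 'c' vs 'a' => not anagrams

0


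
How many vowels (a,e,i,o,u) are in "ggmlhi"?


Input: ggmlhi
Checking each character:
  'g' at position 0: consonant
  'g' at position 1: consonant
  'm' at position 2: consonant
  'l' at position 3: consonant
  'h' at position 4: consonant
  'i' at position 5: vowel (running total: 1)
Total vowels: 1

1


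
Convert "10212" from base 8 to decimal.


Input: "10212" in base 8
Positional expansion:
  Digit '1' (value 1) x 8^4 = 4096
  Digit '0' (value 0) x 8^3 = 0
  Digit '2' (value 2) x 8^2 = 128
  Digit '1' (value 1) x 8^1 = 8
  Digit '2' (value 2) x 8^0 = 2
Sum = 4234

4234


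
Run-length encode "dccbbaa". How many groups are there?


Input: dccbbaa
Scanning for consecutive runs:
  Group 1: 'd' x 1 (positions 0-0)
  Group 2: 'c' x 2 (positions 1-2)
  Group 3: 'b' x 2 (positions 3-4)
  Group 4: 'a' x 2 (positions 5-6)
Total groups: 4

4


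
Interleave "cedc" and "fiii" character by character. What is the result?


Interleaving "cedc" and "fiii":
  Position 0: 'c' from first, 'f' from second => "cf"
  Position 1: 'e' from first, 'i' from second => "ei"
  Position 2: 'd' from first, 'i' from second => "di"
  Position 3: 'c' from first, 'i' from second => "ci"
Result: cfeidici

cfeidici


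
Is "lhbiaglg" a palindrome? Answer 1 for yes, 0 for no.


Input: lhbiaglg
Reversed: glgaibhl
  Compare pos 0 ('l') with pos 7 ('g'): MISMATCH
  Compare pos 1 ('h') with pos 6 ('l'): MISMATCH
  Compare pos 2 ('b') with pos 5 ('g'): MISMATCH
  Compare pos 3 ('i') with pos 4 ('a'): MISMATCH
Result: not a palindrome

0


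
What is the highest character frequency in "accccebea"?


Input: accccebea
Character counts:
  'a': 2
  'b': 1
  'c': 4
  'e': 2
Maximum frequency: 4

4


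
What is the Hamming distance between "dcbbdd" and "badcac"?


Comparing "dcbbdd" and "badcac" position by position:
  Position 0: 'd' vs 'b' => differ
  Position 1: 'c' vs 'a' => differ
  Position 2: 'b' vs 'd' => differ
  Position 3: 'b' vs 'c' => differ
  Position 4: 'd' vs 'a' => differ
  Position 5: 'd' vs 'c' => differ
Total differences (Hamming distance): 6

6


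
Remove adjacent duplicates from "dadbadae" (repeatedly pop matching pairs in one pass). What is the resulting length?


Input: dadbadae
Stack-based adjacent duplicate removal:
  Read 'd': push. Stack: d
  Read 'a': push. Stack: da
  Read 'd': push. Stack: dad
  Read 'b': push. Stack: dadb
  Read 'a': push. Stack: dadba
  Read 'd': push. Stack: dadbad
  Read 'a': push. Stack: dadbada
  Read 'e': push. Stack: dadbadae
Final stack: "dadbadae" (length 8)

8


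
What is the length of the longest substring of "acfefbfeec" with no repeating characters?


Input: "acfefbfeec"
Sliding window (track last position of each char):
  Position 0 ('a'): window [0,0] length 1 -- new best
  Position 1 ('c'): window [0,1] length 2 -- new best
  Position 2 ('f'): window [0,2] length 3 -- new best
  Position 3 ('e'): window [0,3] length 4 -- new best
  Position 4 ('f'): repeat (last at 2), move window start to 3
  Position 4 ('f'): window [3,4] length 2
  Position 5 ('b'): window [3,5] length 3
  Position 6 ('f'): repeat (last at 4), move window start to 5
  Position 6 ('f'): window [5,6] length 2
  Position 7 ('e'): window [5,7] length 3
  Position 8 ('e'): repeat (last at 7), move window start to 8
  Position 8 ('e'): window [8,8] length 1
  Position 9 ('c'): window [8,9] length 2
Longest substring with no repeats: "acfe" with length 4

4


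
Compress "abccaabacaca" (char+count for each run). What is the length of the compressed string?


Input: abccaabacaca
Runs:
  'a' x 1 => "a1"
  'b' x 1 => "b1"
  'c' x 2 => "c2"
  'a' x 2 => "a2"
  'b' x 1 => "b1"
  'a' x 1 => "a1"
  'c' x 1 => "c1"
  'a' x 1 => "a1"
  'c' x 1 => "c1"
  'a' x 1 => "a1"
Compressed: "a1b1c2a2b1a1c1a1c1a1"
Compressed length: 20

20


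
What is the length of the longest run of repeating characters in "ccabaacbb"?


Input: "ccabaacbb"
Scanning for longest run:
  Position 1 ('c'): continues run of 'c', length=2
  Position 2 ('a'): new char, reset run to 1
  Position 3 ('b'): new char, reset run to 1
  Position 4 ('a'): new char, reset run to 1
  Position 5 ('a'): continues run of 'a', length=2
  Position 6 ('c'): new char, reset run to 1
  Position 7 ('b'): new char, reset run to 1
  Position 8 ('b'): continues run of 'b', length=2
Longest run: 'c' with length 2

2


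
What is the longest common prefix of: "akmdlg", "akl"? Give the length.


Words: akmdlg, akl
  Position 0: all 'a' => match
  Position 1: all 'k' => match
  Position 2: ('m', 'l') => mismatch, stop
LCP = "ak" (length 2)

2


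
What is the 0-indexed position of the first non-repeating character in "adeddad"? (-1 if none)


Input: adeddad
Character frequencies:
  'a': 2
  'd': 4
  'e': 1
Scanning left to right for freq == 1:
  Position 0 ('a'): freq=2, skip
  Position 1 ('d'): freq=4, skip
  Position 2 ('e'): unique! => answer = 2

2


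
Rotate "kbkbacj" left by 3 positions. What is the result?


Input: "kbkbacj", rotate left by 3
First 3 characters: "kbk"
Remaining characters: "bacj"
Concatenate remaining + first: "bacj" + "kbk" = "bacjkbk"

bacjkbk


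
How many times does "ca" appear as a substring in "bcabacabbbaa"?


Searching for "ca" in "bcabacabbbaa"
Scanning each position:
  Position 0: "bc" => no
  Position 1: "ca" => MATCH
  Position 2: "ab" => no
  Position 3: "ba" => no
  Position 4: "ac" => no
  Position 5: "ca" => MATCH
  Position 6: "ab" => no
  Position 7: "bb" => no
  Position 8: "bb" => no
  Position 9: "ba" => no
  Position 10: "aa" => no
Total occurrences: 2

2


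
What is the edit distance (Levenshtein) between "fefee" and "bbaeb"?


Computing edit distance: "fefee" -> "bbaeb"
DP table:
           b    b    a    e    b
      0    1    2    3    4    5
  f   1    1    2    3    4    5
  e   2    2    2    3    3    4
  f   3    3    3    3    4    4
  e   4    4    4    4    3    4
  e   5    5    5    5    4    4
Edit distance = dp[5][5] = 4

4


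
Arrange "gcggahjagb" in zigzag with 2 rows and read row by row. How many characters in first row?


Zigzag "gcggahjagb" into 2 rows:
Placing characters:
  'g' => row 0
  'c' => row 1
  'g' => row 0
  'g' => row 1
  'a' => row 0
  'h' => row 1
  'j' => row 0
  'a' => row 1
  'g' => row 0
  'b' => row 1
Rows:
  Row 0: "ggajg"
  Row 1: "cghab"
First row length: 5

5


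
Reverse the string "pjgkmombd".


Input: pjgkmombd
Reading characters right to left:
  Position 8: 'd'
  Position 7: 'b'
  Position 6: 'm'
  Position 5: 'o'
  Position 4: 'm'
  Position 3: 'k'
  Position 2: 'g'
  Position 1: 'j'
  Position 0: 'p'
Reversed: dbmomkgjp

dbmomkgjp


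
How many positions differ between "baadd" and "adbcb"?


Comparing "baadd" and "adbcb" position by position:
  Position 0: 'b' vs 'a' => DIFFER
  Position 1: 'a' vs 'd' => DIFFER
  Position 2: 'a' vs 'b' => DIFFER
  Position 3: 'd' vs 'c' => DIFFER
  Position 4: 'd' vs 'b' => DIFFER
Positions that differ: 5

5


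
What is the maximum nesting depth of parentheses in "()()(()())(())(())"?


Input: "()()(()())(())(())"
Tracking depth:
  Position 0 '(': depth becomes 1
  Position 1 ')': depth becomes 0
  Position 2 '(': depth becomes 1
  Position 3 ')': depth becomes 0
  Position 4 '(': depth becomes 1
  Position 5 '(': depth becomes 2
  Position 6 ')': depth becomes 1
  Position 7 '(': depth becomes 2
  Position 8 ')': depth becomes 1
  Position 9 ')': depth becomes 0
  Position 10 '(': depth becomes 1
  Position 11 '(': depth becomes 2
  Position 12 ')': depth becomes 1
  Position 13 ')': depth becomes 0
  Position 14 '(': depth becomes 1
  Position 15 '(': depth becomes 2
  Position 16 ')': depth becomes 1
  Position 17 ')': depth becomes 0
Maximum depth reached: 2

2


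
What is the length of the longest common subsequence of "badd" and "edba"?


LCS of "badd" and "edba"
DP table:
           e    d    b    a
      0    0    0    0    0
  b   0    0    0    1    1
  a   0    0    0    1    2
  d   0    0    1    1    2
  d   0    0    1    1    2
LCS length = dp[4][4] = 2

2


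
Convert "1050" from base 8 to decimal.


Input: "1050" in base 8
Positional expansion:
  Digit '1' (value 1) x 8^3 = 512
  Digit '0' (value 0) x 8^2 = 0
  Digit '5' (value 5) x 8^1 = 40
  Digit '0' (value 0) x 8^0 = 0
Sum = 552

552


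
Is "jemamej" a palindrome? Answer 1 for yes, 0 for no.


Input: jemamej
Reversed: jemamej
  Compare pos 0 ('j') with pos 6 ('j'): match
  Compare pos 1 ('e') with pos 5 ('e'): match
  Compare pos 2 ('m') with pos 4 ('m'): match
Result: palindrome

1


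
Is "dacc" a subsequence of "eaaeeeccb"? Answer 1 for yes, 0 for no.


Check if "dacc" is a subsequence of "eaaeeeccb"
Greedy scan:
  Position 0 ('e'): no match needed
  Position 1 ('a'): no match needed
  Position 2 ('a'): no match needed
  Position 3 ('e'): no match needed
  Position 4 ('e'): no match needed
  Position 5 ('e'): no match needed
  Position 6 ('c'): no match needed
  Position 7 ('c'): no match needed
  Position 8 ('b'): no match needed
Only matched 0/4 characters => not a subsequence

0


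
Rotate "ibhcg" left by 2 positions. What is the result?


Input: "ibhcg", rotate left by 2
First 2 characters: "ib"
Remaining characters: "hcg"
Concatenate remaining + first: "hcg" + "ib" = "hcgib"

hcgib


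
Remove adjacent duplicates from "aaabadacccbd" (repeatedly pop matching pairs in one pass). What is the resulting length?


Input: aaabadacccbd
Stack-based adjacent duplicate removal:
  Read 'a': push. Stack: a
  Read 'a': matches stack top 'a' => pop. Stack: (empty)
  Read 'a': push. Stack: a
  Read 'b': push. Stack: ab
  Read 'a': push. Stack: aba
  Read 'd': push. Stack: abad
  Read 'a': push. Stack: abada
  Read 'c': push. Stack: abadac
  Read 'c': matches stack top 'c' => pop. Stack: abada
  Read 'c': push. Stack: abadac
  Read 'b': push. Stack: abadacb
  Read 'd': push. Stack: abadacbd
Final stack: "abadacbd" (length 8)

8


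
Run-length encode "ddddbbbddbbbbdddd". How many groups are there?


Input: ddddbbbddbbbbdddd
Scanning for consecutive runs:
  Group 1: 'd' x 4 (positions 0-3)
  Group 2: 'b' x 3 (positions 4-6)
  Group 3: 'd' x 2 (positions 7-8)
  Group 4: 'b' x 4 (positions 9-12)
  Group 5: 'd' x 4 (positions 13-16)
Total groups: 5

5


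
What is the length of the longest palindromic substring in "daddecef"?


Input: "daddecef"
Checking substrings for palindromes:
  [0:3] "dad" (len 3) => palindrome
  [4:7] "ece" (len 3) => palindrome
  [2:4] "dd" (len 2) => palindrome
Longest palindromic substring: "dad" with length 3

3


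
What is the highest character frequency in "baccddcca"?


Input: baccddcca
Character counts:
  'a': 2
  'b': 1
  'c': 4
  'd': 2
Maximum frequency: 4

4


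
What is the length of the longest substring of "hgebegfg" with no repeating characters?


Input: "hgebegfg"
Sliding window (track last position of each char):
  Position 0 ('h'): window [0,0] length 1 -- new best
  Position 1 ('g'): window [0,1] length 2 -- new best
  Position 2 ('e'): window [0,2] length 3 -- new best
  Position 3 ('b'): window [0,3] length 4 -- new best
  Position 4 ('e'): repeat (last at 2), move window start to 3
  Position 4 ('e'): window [3,4] length 2
  Position 5 ('g'): window [3,5] length 3
  Position 6 ('f'): window [3,6] length 4
  Position 7 ('g'): repeat (last at 5), move window start to 6
  Position 7 ('g'): window [6,7] length 2
Longest substring with no repeats: "hgeb" with length 4

4


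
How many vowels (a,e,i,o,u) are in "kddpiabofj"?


Input: kddpiabofj
Checking each character:
  'k' at position 0: consonant
  'd' at position 1: consonant
  'd' at position 2: consonant
  'p' at position 3: consonant
  'i' at position 4: vowel (running total: 1)
  'a' at position 5: vowel (running total: 2)
  'b' at position 6: consonant
  'o' at position 7: vowel (running total: 3)
  'f' at position 8: consonant
  'j' at position 9: consonant
Total vowels: 3

3


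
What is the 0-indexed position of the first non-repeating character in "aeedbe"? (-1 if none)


Input: aeedbe
Character frequencies:
  'a': 1
  'b': 1
  'd': 1
  'e': 3
Scanning left to right for freq == 1:
  Position 0 ('a'): unique! => answer = 0

0


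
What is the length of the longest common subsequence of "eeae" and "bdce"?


LCS of "eeae" and "bdce"
DP table:
           b    d    c    e
      0    0    0    0    0
  e   0    0    0    0    1
  e   0    0    0    0    1
  a   0    0    0    0    1
  e   0    0    0    0    1
LCS length = dp[4][4] = 1

1


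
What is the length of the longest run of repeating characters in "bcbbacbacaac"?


Input: "bcbbacbacaac"
Scanning for longest run:
  Position 1 ('c'): new char, reset run to 1
  Position 2 ('b'): new char, reset run to 1
  Position 3 ('b'): continues run of 'b', length=2
  Position 4 ('a'): new char, reset run to 1
  Position 5 ('c'): new char, reset run to 1
  Position 6 ('b'): new char, reset run to 1
  Position 7 ('a'): new char, reset run to 1
  Position 8 ('c'): new char, reset run to 1
  Position 9 ('a'): new char, reset run to 1
  Position 10 ('a'): continues run of 'a', length=2
  Position 11 ('c'): new char, reset run to 1
Longest run: 'b' with length 2

2


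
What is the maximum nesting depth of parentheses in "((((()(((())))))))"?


Input: "((((()(((())))))))"
Tracking depth:
  Position 0 '(': depth becomes 1
  Position 1 '(': depth becomes 2
  Position 2 '(': depth becomes 3
  Position 3 '(': depth becomes 4
  Position 4 '(': depth becomes 5
  Position 5 ')': depth becomes 4
  Position 6 '(': depth becomes 5
  Position 7 '(': depth becomes 6
  Position 8 '(': depth becomes 7
  Position 9 '(': depth becomes 8
  Position 10 ')': depth becomes 7
  Position 11 ')': depth becomes 6
  Position 12 ')': depth becomes 5
  Position 13 ')': depth becomes 4
  Position 14 ')': depth becomes 3
  Position 15 ')': depth becomes 2
  Position 16 ')': depth becomes 1
  Position 17 ')': depth becomes 0
Maximum depth reached: 8

8
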